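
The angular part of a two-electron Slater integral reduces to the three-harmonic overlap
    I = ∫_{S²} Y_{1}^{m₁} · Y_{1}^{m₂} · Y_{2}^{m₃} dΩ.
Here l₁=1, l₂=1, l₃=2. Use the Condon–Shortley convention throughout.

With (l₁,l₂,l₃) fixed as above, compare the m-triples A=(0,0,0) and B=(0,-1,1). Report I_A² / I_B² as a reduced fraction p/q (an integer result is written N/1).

Same 1,1,2: normalisation and zero-m 3j drop out of the ratio.
A: Δ: 0! 2! 2! / 5! → 1/30; sum: t=0:+1/1 = 1/1; 3j²(1 1 2; 0 0 0) = Δ·Π!·Σ² = 2/15  (sign +1)
B: Δ: 0! 2! 2! / 5! → 1/30; sum: t=0:+1/2 = 1/2; 3j²(1 1 2; 0 -1 1) = Δ·Π!·Σ² = 1/10  (sign -1)
I_A²/I_B² = (2/15)/(1/10) = 4/3

4/3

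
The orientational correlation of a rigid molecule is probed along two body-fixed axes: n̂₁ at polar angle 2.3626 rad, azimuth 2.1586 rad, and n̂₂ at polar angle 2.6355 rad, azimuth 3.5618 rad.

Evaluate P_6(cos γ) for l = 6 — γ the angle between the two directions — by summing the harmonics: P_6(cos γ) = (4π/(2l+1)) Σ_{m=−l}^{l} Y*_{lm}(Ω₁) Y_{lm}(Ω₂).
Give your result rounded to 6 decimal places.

-0.057561

Addition theorem: P_6(cos γ) = (4π/13) Σ_m Y*_{lm}(Ω₁) Y_{lm}(Ω₂), m = −6…6:
  m=-6: (0.053837, 0.021830) × (-0.005101, -0.003644) = (-0.000195, -0.000308)  (running Σ = (-0.000195, -0.000308))
  m=-5: (0.041011, 0.199672) × (-0.019816, -0.033802) = (0.005937, -0.005343)  (running Σ = (0.005742, -0.005651))
  m=-4: (-0.279521, 0.282319) × (-0.016043, -0.145211) = (0.045480, 0.036060)  (running Σ = (0.051222, 0.030410))
  m=-3: (-0.405555, -0.079097) × (0.107272, -0.334680) = (-0.069977, 0.127247)  (running Σ = (-0.018755, 0.157656))
  m=-2: (-0.021503, -0.051549) × (0.334076, -0.373017) = (-0.026412, -0.009200)  (running Σ = (-0.045167, 0.148456))
  m=-1: (-0.197532, 0.296426) × (0.217294, -0.097092) = (-0.014142, 0.083590)  (running Σ = (-0.059309, 0.232046))
  m=0: (-0.165855, -0.000000) × (-0.356160, 0.000000) = (0.059071, 0.000000)  (running Σ = (-0.000238, 0.232046))
  m=1: (0.197532, 0.296426) × (-0.217294, -0.097092) = (-0.014142, -0.083590)  (running Σ = (-0.014380, 0.148456))
  m=2: (-0.021503, 0.051549) × (0.334076, 0.373017) = (-0.026412, 0.009200)  (running Σ = (-0.040793, 0.157656))
  m=3: (0.405555, -0.079097) × (-0.107272, -0.334680) = (-0.069977, -0.127247)  (running Σ = (-0.110769, 0.030410))
  m=4: (-0.279521, -0.282319) × (-0.016043, 0.145211) = (0.045480, -0.036060)  (running Σ = (-0.065289, -0.005651))
  m=5: (-0.041011, 0.199672) × (0.019816, -0.033802) = (0.005937, 0.005343)  (running Σ = (-0.059352, -0.000308))
  m=6: (0.053837, -0.021830) × (-0.005101, 0.003644) = (-0.000195, 0.000308)  (running Σ = (-0.059547, -0.000000))
Total Σ_m = (-0.059547, -0.000000). Multiply by 0.966644: (-0.057561, -0.000000). P_6(cos γ) = -0.057561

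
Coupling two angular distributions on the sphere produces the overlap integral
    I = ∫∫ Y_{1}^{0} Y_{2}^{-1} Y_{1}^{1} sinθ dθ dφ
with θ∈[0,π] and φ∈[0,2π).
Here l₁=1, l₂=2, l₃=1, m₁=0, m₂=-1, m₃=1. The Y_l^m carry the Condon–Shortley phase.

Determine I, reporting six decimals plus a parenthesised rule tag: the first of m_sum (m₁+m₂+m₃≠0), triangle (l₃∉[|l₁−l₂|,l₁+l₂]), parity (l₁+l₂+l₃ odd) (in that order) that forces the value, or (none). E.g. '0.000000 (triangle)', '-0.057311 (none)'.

Checks pass: Σm=0; 4 even; l₃=1∈[1,3].
(2·1+1)(2·2+1)(2·1+1) = 45
Δ: 2! 0! 2! / 5! → 1/30
sum: t=1:−1/1 = -1/1
3j²(1 2 1; 0 0 0) = Δ·Π!·Σ² = 2/15  (sign +1)
sum: t=1:−1/2 = -1/2
3j²(1 2 1; 0 -1 1) = Δ·Π!·Σ² = 1/10  (sign -1)
combine: 4πI² = 45·2/15·1/10 = 3/5
take √, sign -1: I = -0.21850969
No selection rule forces the value: the integral is nonzero (none).

-0.218510 (none)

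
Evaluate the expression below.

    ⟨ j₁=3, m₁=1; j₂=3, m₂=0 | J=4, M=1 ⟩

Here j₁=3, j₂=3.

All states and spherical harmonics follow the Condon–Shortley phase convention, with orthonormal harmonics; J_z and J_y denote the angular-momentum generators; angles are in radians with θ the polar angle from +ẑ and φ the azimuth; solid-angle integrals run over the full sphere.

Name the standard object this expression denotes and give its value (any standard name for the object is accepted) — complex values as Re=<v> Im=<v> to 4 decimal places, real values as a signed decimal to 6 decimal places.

This is a Clebsch–Gordan (vector-coupling) coefficient.
j₁+j₂−J=2  J+j₁−j₂=4  J−j₁+j₂=4  j₁+j₂+J+1=11
(j₁±m₁, j₂±m₂, J±M) = (4,2,3,3,5,3)
P² = 124416/385
sum k=0..2:
  [0] +1/48 = 1/48
  [1] −1/24 = -1/24
  [2] +1/288 = 1/288
S = -5/288
C² = P²·S² = 15/154 ; C = -0.312094

Clebsch–Gordan coefficient, −√(15/154) ≈ -0.312094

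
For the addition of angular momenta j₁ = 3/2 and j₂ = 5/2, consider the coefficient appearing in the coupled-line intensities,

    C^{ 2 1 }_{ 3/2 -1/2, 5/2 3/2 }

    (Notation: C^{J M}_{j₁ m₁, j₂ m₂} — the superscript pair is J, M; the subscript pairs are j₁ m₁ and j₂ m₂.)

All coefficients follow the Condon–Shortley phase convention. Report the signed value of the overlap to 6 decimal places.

+0.154303

triangle: 2!·1!·3!/7! = 12/5040
(j±m)!: 1!·2!·4!·1!·3!·1! = 288
prefactor² = (2J+1)·Δ·N² = 24/7
  k=1: −1/(1!·1!·1!·3!·0!·0!) = -1/6
  k=2: +1/(2!·0!·0!·2!·1!·1!) = 1/4
Σ = 1/12  ⇒  CG² = 24/7·(1/12)² = 1/42
CG = +√(1/42) = +0.154303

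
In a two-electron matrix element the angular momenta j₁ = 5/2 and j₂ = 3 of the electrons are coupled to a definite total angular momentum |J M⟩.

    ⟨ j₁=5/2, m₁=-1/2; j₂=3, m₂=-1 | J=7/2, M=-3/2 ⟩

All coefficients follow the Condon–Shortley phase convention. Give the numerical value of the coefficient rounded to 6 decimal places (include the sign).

√[8·2!3!4!/10! · 2!3!2!4!2!5!] = √(3072/35)
  +(−1)^0/∏(0,2,3,2,0,2)! = 1/48  (running 1/48)
  +(−1)^1/∏(1,1,2,1,1,3)! = -1/12  (running -1/16)
  +(−1)^2/∏(2,0,1,0,2,4)! = 1/96  (running -5/96)
⟨..|..⟩ = √(3072/35)·(-5/96) = -0.487950

−√(5/21) ≈ -0.487950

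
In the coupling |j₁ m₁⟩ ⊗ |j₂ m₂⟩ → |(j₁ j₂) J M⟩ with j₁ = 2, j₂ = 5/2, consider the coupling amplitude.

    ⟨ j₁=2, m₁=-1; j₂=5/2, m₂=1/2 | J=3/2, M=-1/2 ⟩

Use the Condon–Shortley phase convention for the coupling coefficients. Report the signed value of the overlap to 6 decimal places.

√[4·3!1!2!/7! · 1!3!3!2!1!2!] = √(48/35)
  +(−1)^2/∏(2,1,1,1,0,1)! = 1/2  (running 1/2)
  +(−1)^3/∏(3,0,0,0,1,2)! = -1/12  (running 5/12)
⟨..|..⟩ = √(48/35)·(5/12) = +0.487950

+√(5/21) = +0.487950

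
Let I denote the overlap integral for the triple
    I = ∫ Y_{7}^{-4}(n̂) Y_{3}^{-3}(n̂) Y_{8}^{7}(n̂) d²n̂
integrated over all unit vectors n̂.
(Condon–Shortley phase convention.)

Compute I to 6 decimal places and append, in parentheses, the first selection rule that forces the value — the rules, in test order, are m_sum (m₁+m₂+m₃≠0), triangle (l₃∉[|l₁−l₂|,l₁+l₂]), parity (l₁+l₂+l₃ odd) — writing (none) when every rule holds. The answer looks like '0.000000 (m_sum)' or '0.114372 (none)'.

0.140692 (none)

m-sum 0 ✓  L=18 even ✓  4≤8≤10 ✓
Π(2lᵢ+1) = 15×7×17 = 1785
triangle coeff Δ(7,3,8) = 1/5290740
Σ_t [0,2]: t=0:+1/7257600 t=1:−1/2073600 t=2:+1/7257600 = -1/4838400
(3j)²=252/20995 [(7 3 8; 0 0 0)], sign=-1
Σ_t [0,0]: t=0:+1/1916006400 = 1/1916006400
(3j)²=15/1292 [(7 3 8; -4 -3 7)], sign=-1
⇒ 4πI² = 19845/79781
I = (+1)√(19845/79781/(4π)) = 0.14069248
No selection rule forces the value: the integral is nonzero (none).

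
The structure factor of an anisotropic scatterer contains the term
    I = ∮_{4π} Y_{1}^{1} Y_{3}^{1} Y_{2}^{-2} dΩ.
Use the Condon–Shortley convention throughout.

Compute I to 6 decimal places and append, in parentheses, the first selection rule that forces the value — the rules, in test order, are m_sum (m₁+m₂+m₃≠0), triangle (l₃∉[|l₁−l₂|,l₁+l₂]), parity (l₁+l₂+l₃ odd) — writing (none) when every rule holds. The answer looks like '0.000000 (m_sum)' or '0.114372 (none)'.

m-sum 0 ✓  L=6 even ✓  2≤2≤4 ✓
Π(2lᵢ+1) = 3×7×5 = 105
triangle coeff Δ(1,3,2) = 1/105
Σ_t [1,1]: t=1:−1/4 = -1/4
(3j)²=3/35 [(1 3 2; 0 0 0)], sign=-1
Σ_t [0,0]: t=0:+1/48 = 1/48
(3j)²=1/105 [(1 3 2; 1 1 -2)], sign=+1
⇒ 4πI² = 3/35
I = (-1)√(3/35/(4π)) = -0.08258890
No selection rule forces the value: the integral is nonzero (none).

-0.082589 (none)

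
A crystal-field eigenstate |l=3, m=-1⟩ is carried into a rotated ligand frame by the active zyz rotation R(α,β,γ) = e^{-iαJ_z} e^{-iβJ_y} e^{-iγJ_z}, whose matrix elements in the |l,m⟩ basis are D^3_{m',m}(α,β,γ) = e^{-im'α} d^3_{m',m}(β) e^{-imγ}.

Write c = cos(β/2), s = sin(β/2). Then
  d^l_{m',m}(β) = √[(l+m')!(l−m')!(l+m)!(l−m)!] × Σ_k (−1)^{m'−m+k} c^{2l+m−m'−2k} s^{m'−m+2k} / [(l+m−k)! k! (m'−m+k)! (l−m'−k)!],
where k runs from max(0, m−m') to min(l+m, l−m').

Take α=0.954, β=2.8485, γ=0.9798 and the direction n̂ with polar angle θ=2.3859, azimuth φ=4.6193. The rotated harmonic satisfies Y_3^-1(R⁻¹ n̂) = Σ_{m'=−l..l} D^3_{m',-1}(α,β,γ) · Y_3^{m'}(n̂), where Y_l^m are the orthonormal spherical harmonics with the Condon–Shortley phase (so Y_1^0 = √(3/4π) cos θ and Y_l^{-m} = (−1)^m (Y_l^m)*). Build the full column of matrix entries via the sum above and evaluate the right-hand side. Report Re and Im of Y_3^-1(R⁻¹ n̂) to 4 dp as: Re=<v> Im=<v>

Re=0.0183 Im=0.1026

Need the full column D^3_{m',-1} for m'=−3..3 at α=0.9540, β=2.8485, γ=0.9798.
cos(β/2)=0.146022, sin(β/2)=0.989281
d^3_{-3,-1}: single k=2 term ⇒ +0.001723;  D = -0.001318-0.001110i
d^3_{-2,-1}: k∈[1..2] ⇒ +0.000208 -0.019065 = -0.018858;  D = +0.018254-0.004735i
d^3_{-1,-1}: k∈[0..2] ⇒ +0.000010 -0.003560 +0.122538 = +0.118988;  D = -0.042251+0.111234i
d^3_{0,-1}: k∈[0..2] ⇒ -0.000228 +0.031328 -0.479302 = -0.448201;  D = -0.249733-0.372180i
d^3_{1,-1}: k∈[0..2] ⇒ +0.002670 -0.163383 +0.937387 = +0.776673;  D = +0.776415+0.020036i
d^3_{2,-1}: k∈[0..1] ⇒ -0.019065 +0.437541 = +0.418475;  D = +0.250782-0.335007i
d^3_{3,-1}: single k=0 term ⇒ +0.079098;  D = -0.024235-0.075293i
Y_3^{m'}(θ=2.3859,φ=4.6193) and Σ D·Y over m':
  (-0.0013-0.0011i)·(+0.0371-0.1294i)  (+0.0183-0.0047i)·(+0.3438+0.0648i)  (-0.0423+0.1112i)·(-0.0340+0.3638i)  (-0.2497-0.3722i)·(+0.0955+0.0000i)  (+0.7764+0.0200i)·(+0.0340+0.3638i)  (+0.2508-0.3350i)·(+0.3438-0.0648i)  (-0.0242-0.0753i)·(-0.0371-0.1294i)
Y_3^-1(R⁻¹ n̂) = +0.018273+0.102640i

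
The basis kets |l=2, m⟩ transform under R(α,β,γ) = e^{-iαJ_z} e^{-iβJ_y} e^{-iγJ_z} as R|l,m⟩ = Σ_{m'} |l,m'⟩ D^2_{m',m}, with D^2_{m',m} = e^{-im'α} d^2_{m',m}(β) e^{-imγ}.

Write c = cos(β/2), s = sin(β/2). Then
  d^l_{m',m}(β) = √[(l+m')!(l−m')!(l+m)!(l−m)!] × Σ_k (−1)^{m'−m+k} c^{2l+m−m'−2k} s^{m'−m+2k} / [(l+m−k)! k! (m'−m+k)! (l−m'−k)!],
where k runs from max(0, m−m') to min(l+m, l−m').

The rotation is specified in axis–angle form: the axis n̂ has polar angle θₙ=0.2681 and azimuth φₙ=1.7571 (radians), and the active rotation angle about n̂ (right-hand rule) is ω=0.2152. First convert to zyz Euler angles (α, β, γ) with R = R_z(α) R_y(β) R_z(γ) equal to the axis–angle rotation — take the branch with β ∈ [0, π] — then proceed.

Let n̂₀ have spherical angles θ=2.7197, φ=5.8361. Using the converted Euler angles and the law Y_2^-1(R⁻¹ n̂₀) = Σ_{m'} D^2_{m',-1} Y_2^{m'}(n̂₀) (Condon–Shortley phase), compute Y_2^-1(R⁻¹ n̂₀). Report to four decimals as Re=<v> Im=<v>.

Axis–angle → zyz. n̂ = (sinθₙcosφₙ, sinθₙsinφₙ, cosθₙ) = (-0.049067, +0.260316, +0.964276), ω = 0.2152.
R = I cosω + sinω [n̂]ₓ + (1−cosω) n̂n̂ᵀ gives
  R = [+0.976989, -0.206209, +0.054497; +0.205620, +0.978497, +0.016268; -0.056680, -0.004688, +0.998381]
β = atan2(√(R₁₃²+R₂₃²), R₃₃) = 0.056904; α = atan2(R₂₃, R₁₃) mod 2π = 0.290088; γ = atan2(R₃₂, −R₃₁) mod 2π = 6.200666
Need the full column D^2_{m',-1} for m'=−2..2 at α=0.2901, β=0.0569, γ=6.2007.
cos(β/2)=0.999595, sin(β/2)=0.028448
d^2_{-2,-1}: single k=1 term ⇒ +0.056827;  D = +0.049934+0.027128i
d^2_{-1,-1}: k∈[0..1] ⇒ +0.998382 -0.002426 = +0.995956;  D = +0.974578+0.205248i
d^2_{0,-1}: k∈[0..1] ⇒ -0.069599 +0.000056 = -0.069543;  D = -0.069306+0.005732i
d^2_{1,-1}: k∈[0..1] ⇒ +0.002426 -0.000001 = +0.002425;  D = +0.002259-0.000883i
d^2_{2,-1}: single k=0 term ⇒ -0.000046;  D = -0.000036+0.000028i
Y_2^{m'}(θ=2.7197,φ=5.8361) and Σ D·Y over m':
  (+0.0499+0.0271i)·(+0.0406+0.0505i)  (+0.9746+0.2052i)·(-0.2602-0.1248i)  (-0.0693+0.0057i)·(+0.4721+0.0000i)  (+0.0023-0.0009i)·(+0.2602-0.1248i)  (-0.0000+0.0000i)·(+0.0406-0.0505i)
Y_2^-1(R⁻¹ n̂) = -0.259605-0.169200i

Re=-0.2596 Im=-0.1692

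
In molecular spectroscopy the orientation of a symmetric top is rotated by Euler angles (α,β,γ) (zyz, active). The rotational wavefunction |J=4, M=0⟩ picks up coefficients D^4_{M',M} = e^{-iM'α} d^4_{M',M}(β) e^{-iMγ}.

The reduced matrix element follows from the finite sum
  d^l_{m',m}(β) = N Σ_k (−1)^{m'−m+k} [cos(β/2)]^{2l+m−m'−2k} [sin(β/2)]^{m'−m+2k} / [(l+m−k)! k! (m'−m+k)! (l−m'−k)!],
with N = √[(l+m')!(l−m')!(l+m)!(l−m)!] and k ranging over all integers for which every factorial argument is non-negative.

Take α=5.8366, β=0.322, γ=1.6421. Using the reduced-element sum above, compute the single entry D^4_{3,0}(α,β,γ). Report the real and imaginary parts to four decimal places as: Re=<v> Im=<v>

Re=-0.0102 Im=-0.0433

First d^4_{3,0}(β=0.3220), then the phase factors e^{-i(3)α} and e^{-i(0)γ}:
c=cos(0.322000/2)=0.987067, s=sin(0.322000/2)=0.160305; N=√[5040·1·24·24]=1703.830978
The bounds max(0,m−m')=0 and min(l+m,l−m')=1 give 2 terms
  k=0: (−1)^3·1703.8310/(144)·0.9871^5·0.1603^3 = -0.045671
  k=1: (−1)^4·1703.8310/(144)·0.9871^3·0.1603^5 = +0.001205
d^4_{3,0}(0.3220) = -0.045671 +0.001205 = -0.044467
Phases: e^{-i·(3)·5.8366}=+0.228990+0.973429i, e^{-i·(0)·1.6421}=+1.000000+0.000000i ⇒ D=-0.010182-0.043285i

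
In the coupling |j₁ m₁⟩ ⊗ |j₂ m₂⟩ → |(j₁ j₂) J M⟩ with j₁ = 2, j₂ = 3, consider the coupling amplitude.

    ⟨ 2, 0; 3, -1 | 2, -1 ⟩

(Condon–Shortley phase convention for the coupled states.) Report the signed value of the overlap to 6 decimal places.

j₁+j₂−J=3  J+j₁−j₂=1  J−j₁+j₂=3  j₁+j₂+J+1=8
(j₁±m₁, j₂±m₂, J±M) = (2,2,2,4,1,3)
P² = 36/7
sum k=1..2:
  [1] −1/4 = -1/4
  [2] +1/12 = 1/12
S = -1/6
C² = P²·S² = 1/7 ; C = -0.377964

−√(1/7) ≈ -0.377964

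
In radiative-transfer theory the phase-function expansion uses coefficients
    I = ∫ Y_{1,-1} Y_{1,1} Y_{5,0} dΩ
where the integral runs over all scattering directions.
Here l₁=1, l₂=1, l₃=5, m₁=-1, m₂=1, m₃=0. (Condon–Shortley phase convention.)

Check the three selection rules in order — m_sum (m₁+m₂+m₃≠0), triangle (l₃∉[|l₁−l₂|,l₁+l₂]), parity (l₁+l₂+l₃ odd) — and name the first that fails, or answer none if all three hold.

triangle

azimuthal sum: -1 + 1 + 0 = 0  ✓
l₃ must lie in [0,2]; have l₃=5  ✗
L = 1 + 1 + 5 = 7 (odd)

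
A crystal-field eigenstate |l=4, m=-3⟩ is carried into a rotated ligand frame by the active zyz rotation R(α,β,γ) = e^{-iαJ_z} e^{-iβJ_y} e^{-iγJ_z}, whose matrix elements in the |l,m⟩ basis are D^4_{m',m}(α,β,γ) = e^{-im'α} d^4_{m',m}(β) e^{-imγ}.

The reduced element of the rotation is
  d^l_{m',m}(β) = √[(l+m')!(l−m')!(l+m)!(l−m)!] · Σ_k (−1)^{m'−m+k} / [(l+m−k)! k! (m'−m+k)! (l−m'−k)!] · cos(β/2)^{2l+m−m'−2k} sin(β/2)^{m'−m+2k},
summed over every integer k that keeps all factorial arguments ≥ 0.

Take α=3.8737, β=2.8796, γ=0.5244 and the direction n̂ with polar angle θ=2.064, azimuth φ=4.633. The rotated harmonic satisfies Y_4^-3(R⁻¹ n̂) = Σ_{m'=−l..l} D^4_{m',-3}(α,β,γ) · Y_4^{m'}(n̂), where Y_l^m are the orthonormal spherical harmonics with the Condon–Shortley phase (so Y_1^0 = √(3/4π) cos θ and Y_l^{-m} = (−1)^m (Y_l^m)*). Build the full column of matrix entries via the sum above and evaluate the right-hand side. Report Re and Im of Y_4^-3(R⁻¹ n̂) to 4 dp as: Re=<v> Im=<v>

Need the full column D^4_{m',-3} for m'=−4..4 at α=3.8737, β=2.8796, γ=0.5244.
cos(β/2)=0.130622, sin(β/2)=0.991432
d^4_{-4,-3}: single k=1 term ⇒ +0.000002;  D = -0.000000-0.000002i
d^4_{-3,-3}: k∈[0..1] ⇒ +0.000000 -0.000034 = -0.000034;  D = -0.000028-0.000020i
d^4_{-2,-3}: k∈[0..1] ⇒ -0.000002 +0.000416 = +0.000414;  D = -0.000411+0.000043i
d^4_{-1,-3}: k∈[0..1] ⇒ +0.000039 -0.003721 = -0.003682;  D = -0.002468+0.002733i
d^4_{0,-3}: k∈[0..1] ⇒ -0.000438 +0.025260 = +0.024821;  D = -0.000060+0.024821i
d^4_{1,-3}: k∈[0..1] ⇒ +0.003721 -0.128612 = -0.124891;  D = +0.083258+0.093090i
d^4_{2,-3}: k∈[0..1] ⇒ -0.023963 +0.460174 = +0.436210;  D = +0.433622+0.047446i
d^4_{3,-3}: k∈[0..1] ⇒ +0.113425 -0.933478 = -0.820053;  D = +0.665933-0.478561i
d^4_{4,-3}: single k=0 term ⇒ -0.347858;  D = -0.074407+0.339807i
Y_4^{m'}(θ=2.064,φ=4.633) and Σ D·Y over m':
  (-0.0000-0.0000i)·(+0.2531+0.0832i)  (-0.0000-0.0000i)·(-0.0955+0.3935i)  (-0.0004+0.0000i)·(-0.1458-0.0234i)  (-0.0025+0.0027i)·(-0.0224+0.2814i)  (-0.0001+0.0248i)·(-0.2080+0.0000i)  (+0.0833+0.0931i)·(+0.0224+0.2814i)  (+0.4336+0.0474i)·(-0.1458+0.0234i)  (+0.6659-0.4786i)·(+0.0955+0.3935i)  (-0.0744+0.3398i)·(+0.2531-0.0832i)
Y_4^-3(R⁻¹ n̂) = +0.172082+0.331327i

Re=0.1721 Im=0.3313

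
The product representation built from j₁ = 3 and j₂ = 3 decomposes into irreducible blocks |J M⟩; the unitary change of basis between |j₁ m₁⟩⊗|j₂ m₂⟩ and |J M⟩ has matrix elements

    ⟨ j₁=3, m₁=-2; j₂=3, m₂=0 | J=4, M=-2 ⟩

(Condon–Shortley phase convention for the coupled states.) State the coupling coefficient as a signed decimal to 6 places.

+√(3/154) = +0.139573

j₁+j₂−J=2  J+j₁−j₂=4  J−j₁+j₂=4  j₁+j₂+J+1=11
(j₁±m₁, j₂±m₂, J±M) = (1,5,3,3,2,6)
P² = 124416/77
sum k=1..2:
  [1] −1/96 = -1/96
  [2] +1/72 = 1/72
S = 1/288
C² = P²·S² = 3/154 ; C = +0.139573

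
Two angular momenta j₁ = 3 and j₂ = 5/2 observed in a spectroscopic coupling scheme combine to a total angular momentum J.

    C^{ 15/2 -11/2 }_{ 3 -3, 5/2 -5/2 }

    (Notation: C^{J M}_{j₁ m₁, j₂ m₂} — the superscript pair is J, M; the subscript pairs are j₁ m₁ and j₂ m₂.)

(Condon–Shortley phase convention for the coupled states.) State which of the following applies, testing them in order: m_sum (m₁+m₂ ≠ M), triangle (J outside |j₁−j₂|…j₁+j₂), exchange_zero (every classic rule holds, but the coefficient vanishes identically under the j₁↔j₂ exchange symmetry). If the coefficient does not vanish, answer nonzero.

triangle

m-sum: m₁+m₂ = -3+(-5/2) = -11/2, M = -11/2  ✓
triangle: need |j₁−j₂| ≤ J ≤ j₁+j₂, i.e. J ∈ [1/2, 11/2]; J = 15/2 is outside ✗ ⇒ coefficient is 0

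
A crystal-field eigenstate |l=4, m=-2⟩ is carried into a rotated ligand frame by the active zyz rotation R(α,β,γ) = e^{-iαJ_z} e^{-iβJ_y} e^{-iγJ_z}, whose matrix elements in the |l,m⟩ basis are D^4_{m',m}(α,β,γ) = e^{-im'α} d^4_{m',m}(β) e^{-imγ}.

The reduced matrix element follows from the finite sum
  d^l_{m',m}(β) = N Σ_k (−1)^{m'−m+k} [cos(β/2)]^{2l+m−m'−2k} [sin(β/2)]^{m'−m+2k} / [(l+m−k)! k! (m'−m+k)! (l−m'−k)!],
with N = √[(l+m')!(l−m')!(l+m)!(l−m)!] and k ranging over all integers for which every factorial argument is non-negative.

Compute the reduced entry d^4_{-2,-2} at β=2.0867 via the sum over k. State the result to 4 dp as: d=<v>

d=0.3951

d^4_{-2,-2}(β=2.0867) via the finite sum:
With c≡cos(β/2)=0.503328 and s≡sin(β/2)=0.864095, N=[2·720·2·720]^{1/2}=1440.000000
k: max(0,(-2)−(-2))=0 … min(4+(-2),4−(-2))=2
  k=0: (−1)^0·1440.0000/(1440)·0.5033^8·0.8641^0 = +0.004119
  k=1: (−1)^1·1440.0000/(120)·0.5033^6·0.8641^2 = -0.145684
  k=2: (−1)^2·1440.0000/(96)·0.5033^4·0.8641^4 = +0.536714
d^4_{-2,-2}(2.0867) = +0.004119 -0.145684 +0.536714 = +0.395149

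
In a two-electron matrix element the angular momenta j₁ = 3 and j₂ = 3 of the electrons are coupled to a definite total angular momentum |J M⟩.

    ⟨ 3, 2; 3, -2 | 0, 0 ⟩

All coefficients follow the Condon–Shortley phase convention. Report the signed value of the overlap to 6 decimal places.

√[1·6!0!0!/7! · 5!1!1!5!0!0!] = √(14400/7)
  +(−1)^1/∏(1,5,0,0,0,0)! = -1/120  (running -1/120)
⟨..|..⟩ = √(14400/7)·(-1/120) = -0.377964

−√(1/7) = -0.377964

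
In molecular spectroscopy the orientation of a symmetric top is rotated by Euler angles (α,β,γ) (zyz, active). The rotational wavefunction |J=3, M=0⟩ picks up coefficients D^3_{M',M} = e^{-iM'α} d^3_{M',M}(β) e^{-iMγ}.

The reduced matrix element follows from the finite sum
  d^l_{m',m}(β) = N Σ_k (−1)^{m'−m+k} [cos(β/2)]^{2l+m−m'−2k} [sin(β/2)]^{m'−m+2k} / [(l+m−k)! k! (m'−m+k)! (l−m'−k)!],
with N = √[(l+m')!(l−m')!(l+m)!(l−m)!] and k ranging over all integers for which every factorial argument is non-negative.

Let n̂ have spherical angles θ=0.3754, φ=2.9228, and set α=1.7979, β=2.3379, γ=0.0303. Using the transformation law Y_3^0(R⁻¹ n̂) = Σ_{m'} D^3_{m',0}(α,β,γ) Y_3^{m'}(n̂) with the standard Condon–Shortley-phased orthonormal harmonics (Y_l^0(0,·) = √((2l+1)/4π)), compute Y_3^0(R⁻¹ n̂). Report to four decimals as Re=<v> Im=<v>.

Re=0.3147 Im=0.0000

Need the full column D^3_{m',0} for m'=−3..3 at α=1.7979, β=2.3379, γ=0.0303.
cos(β/2)=0.391118, sin(β/2)=0.920340
d^3_{-3,0}: single k=3 term ⇒ +0.208586;  D = +0.131370-0.162019i
d^3_{-2,0}: k∈[2..3] ⇒ +0.108565 -0.601133 = -0.492568;  D = +0.442626+0.216114i
d^3_{-1,0}: k∈[1..3] ⇒ +0.029180 -0.484710 +0.894625 = +0.439095;  D = -0.098865+0.427821i
d^3_{0,0}: k∈[0..3] ⇒ +0.003580 -0.178391 +0.987763 -0.607702 = +0.205250;  D = +0.205250+0.000000i
d^3_{1,0}: k∈[0..2] ⇒ -0.029180 +0.484710 -0.894625 = -0.439095;  D = +0.098865+0.427821i
d^3_{2,0}: k∈[0..1] ⇒ +0.108565 -0.601133 = -0.492568;  D = +0.442626-0.216114i
d^3_{3,0}: single k=0 term ⇒ -0.208586;  D = -0.131370-0.162019i
Y_3^{m'}(θ=0.3754,φ=2.9228) and Σ D·Y over m':
  (+0.1314-0.1620i)·(-0.0163-0.0125i)  (+0.4426+0.2161i)·(+0.1158+0.0542i)  (-0.0989+0.4278i)·(-0.3849-0.0856i)  (+0.2052+0.0000i)·(+0.4610+0.0000i)  (+0.0989+0.4278i)·(+0.3849-0.0856i)  (+0.4426-0.2161i)·(+0.1158-0.0542i)  (-0.1314-0.1620i)·(+0.0163-0.0125i)
Y_3^0(R⁻¹ n̂) = +0.314700-0.000000i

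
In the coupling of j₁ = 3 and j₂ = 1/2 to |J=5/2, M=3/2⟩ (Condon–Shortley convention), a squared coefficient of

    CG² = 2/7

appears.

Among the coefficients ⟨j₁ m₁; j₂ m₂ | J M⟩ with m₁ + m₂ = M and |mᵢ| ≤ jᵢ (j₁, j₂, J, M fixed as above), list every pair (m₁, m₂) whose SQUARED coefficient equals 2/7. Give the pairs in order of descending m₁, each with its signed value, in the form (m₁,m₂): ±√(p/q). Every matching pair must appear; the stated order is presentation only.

(1,1/2): −√(2/7)

Admissible pairs with m₁+m₂ = M = 3/2: (1,1/2), (2,-1/2)
  (m₁,m₂)=(2,-1/2): CG² = 5/7, CG = +√(5/7)
  (m₁,m₂)=(1,1/2): CG² = 2/7, CG = −√(2/7)   ← matches the target
Pairs with CG² = 2/7: (1,1/2): −√(2/7)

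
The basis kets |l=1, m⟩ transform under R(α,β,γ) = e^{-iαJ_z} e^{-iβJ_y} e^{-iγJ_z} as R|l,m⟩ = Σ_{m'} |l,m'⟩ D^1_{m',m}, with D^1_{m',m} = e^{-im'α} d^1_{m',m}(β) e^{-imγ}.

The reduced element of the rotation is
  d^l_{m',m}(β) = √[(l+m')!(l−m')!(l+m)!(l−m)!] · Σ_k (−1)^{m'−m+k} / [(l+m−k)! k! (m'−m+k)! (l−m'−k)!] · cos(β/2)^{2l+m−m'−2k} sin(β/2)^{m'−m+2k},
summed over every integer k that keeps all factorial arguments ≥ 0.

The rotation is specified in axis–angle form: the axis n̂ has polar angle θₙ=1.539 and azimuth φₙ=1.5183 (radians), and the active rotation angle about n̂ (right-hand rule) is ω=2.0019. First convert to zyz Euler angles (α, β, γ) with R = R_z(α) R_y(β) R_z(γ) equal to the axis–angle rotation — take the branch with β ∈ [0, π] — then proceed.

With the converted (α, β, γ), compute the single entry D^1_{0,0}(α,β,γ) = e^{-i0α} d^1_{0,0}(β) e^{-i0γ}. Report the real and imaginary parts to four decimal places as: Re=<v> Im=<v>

Axis–angle → zyz. n̂ = (sinθₙcosφₙ, sinθₙsinφₙ, cosθₙ) = (+0.052446, +0.998118, +0.031791), ω = 2.0019.
R = I cosω + sinω [n̂]ₓ + (1−cosω) n̂n̂ᵀ gives
  R = [-0.413974, +0.045339, +0.909159; +0.103104, +0.994667, -0.002656; -0.904431, +0.092638, -0.416441]
β = atan2(√(R₁₃²+R₂₃²), R₃₃) = 2.000323; α = atan2(R₂₃, R₁₃) mod 2π = 6.280263; γ = atan2(R₃₂, −R₃₁) mod 2π = 0.102071
First d^1_{0,0}(β=2.0003), then the phase factors e^{-i(0)α} and e^{-i(0)γ}:
With c≡cos(β/2)=0.540166 and s≡sin(β/2)=0.841558, N=[1·1·1·1]^{1/2}=1.000000
The bounds max(0,m−m')=0 and min(l+m,l−m')=1 give 2 terms
  k=0: (−1)^0·1.0000/(1)·0.5402^2·0.8416^0 = +0.291780
  k=1: (−1)^1·1.0000/(1)·0.5402^0·0.8416^2 = -0.708220
d^1_{0,0}(2.0003) = +0.291780 -0.708220 = -0.416441
D = (+1.000000+0.000000i)·(-0.416441)·(+1.000000+0.000000i) = -0.416441+0.000000i

Re=-0.4164 Im=0.0000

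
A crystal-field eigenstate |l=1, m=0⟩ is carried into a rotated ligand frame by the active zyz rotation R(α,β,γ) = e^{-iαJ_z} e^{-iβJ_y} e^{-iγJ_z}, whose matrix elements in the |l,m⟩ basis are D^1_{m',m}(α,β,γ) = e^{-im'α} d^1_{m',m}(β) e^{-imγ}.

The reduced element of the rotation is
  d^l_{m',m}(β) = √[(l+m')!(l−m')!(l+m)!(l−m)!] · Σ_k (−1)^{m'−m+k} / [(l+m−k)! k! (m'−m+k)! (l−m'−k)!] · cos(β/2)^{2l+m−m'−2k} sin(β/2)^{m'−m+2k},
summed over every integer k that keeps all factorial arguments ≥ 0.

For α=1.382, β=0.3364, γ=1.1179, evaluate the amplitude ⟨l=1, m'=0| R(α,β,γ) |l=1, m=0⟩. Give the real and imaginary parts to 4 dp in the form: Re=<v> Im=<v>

D^1_{0,0}(1.3820,0.3364,1.1179) = e^{-i·0·1.3820}·d^1_{0,0}(0.3364)·e^{-i·0·1.1179}. Compute d first:
With c≡cos(β/2)=0.985888 and s≡sin(β/2)=0.167408, N=[1·1·1·1]^{1/2}=1.000000
Admissible k: 0..1 (factorial args all ≥0)
  k=0: (−1)^0·1.0000/(1)·0.9859^2·0.1674^0 = +0.971975
  k=1: (−1)^1·1.0000/(1)·0.9859^0·0.1674^2 = -0.028025
d^1_{0,0}(0.3364) = +0.971975 -0.028025 = +0.943949
Phases: e^{-i·(0)·1.3820}=+1.000000+0.000000i, e^{-i·(0)·1.1179}=+1.000000+0.000000i ⇒ D=+0.943949+0.000000i

Re=0.9439 Im=0.0000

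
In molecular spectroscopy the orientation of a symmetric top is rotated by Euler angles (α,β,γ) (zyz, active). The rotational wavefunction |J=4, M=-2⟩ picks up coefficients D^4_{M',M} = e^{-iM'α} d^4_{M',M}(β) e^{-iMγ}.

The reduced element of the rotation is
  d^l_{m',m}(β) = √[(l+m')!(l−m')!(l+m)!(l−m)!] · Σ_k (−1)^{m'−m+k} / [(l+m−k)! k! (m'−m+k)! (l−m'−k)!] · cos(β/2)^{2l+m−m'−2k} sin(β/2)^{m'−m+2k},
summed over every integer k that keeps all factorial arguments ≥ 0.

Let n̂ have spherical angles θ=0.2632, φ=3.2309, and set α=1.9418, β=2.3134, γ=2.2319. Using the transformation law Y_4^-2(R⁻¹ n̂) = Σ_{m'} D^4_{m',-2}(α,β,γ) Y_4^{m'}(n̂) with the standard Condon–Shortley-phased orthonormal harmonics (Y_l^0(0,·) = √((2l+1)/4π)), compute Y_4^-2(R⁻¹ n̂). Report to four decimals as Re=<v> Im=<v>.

Re=0.1225 Im=-0.3010

Need the full column D^4_{m',-2} for m'=−4..4 at α=1.9418, β=2.3134, γ=2.2319.
cos(β/2)=0.402363, sin(β/2)=0.915480
d^4_{-4,-2}: single k=2 term ⇒ +0.018818;  D = +0.017770-0.006194i
d^4_{-3,-2}: k∈[1..2] ⇒ +0.005848 -0.090828 = -0.084980;  D = +0.055159+0.064646i
d^4_{-2,-2}: k∈[0..2] ⇒ +0.000687 -0.042676 +0.276159 = +0.234169;  D = -0.110912+0.206237i
d^4_{-1,-2}: k∈[0..2] ⇒ -0.006631 +0.171649 -0.592398 = -0.427380;  D = -0.424182-0.052187i
d^4_{0,-2}: k∈[0..2] ⇒ +0.033739 -0.465755 +0.904172 = +0.472156;  D = -0.116168-0.457642i
d^4_{1,-2}: k∈[0..2] ⇒ -0.114433 +0.888597 -0.920020 = -0.145856;  D = +0.118743-0.084699i
d^4_{2,-2}: k∈[0..2] ⇒ +0.276159 -1.143697 +0.493392 = -0.374146;  D = -0.312918-0.205104i
d^4_{3,-2}: k∈[0..1] ⇒ -0.470201 +0.811381 = +0.341180;  D = +0.070854-0.333741i
d^4_{4,-2}: single k=0 term ⇒ +0.504323;  D = -0.497735+0.081248i
Y_4^{m'}(θ=0.2632,φ=3.2309) and Σ D·Y over m':
  (+0.0178-0.0062i)·(+0.0019-0.0007i)  (+0.0552+0.0646i)·(-0.0205+0.0056i)  (-0.1109+0.2062i)·(+0.1231-0.0222i)  (-0.4242-0.0522i)·(-0.4174+0.0374i)  (-0.1162-0.4576i)·(+0.5768+0.0000i)  (+0.1187-0.0847i)·(+0.4174+0.0374i)  (-0.3129-0.2051i)·(+0.1231+0.0222i)  (+0.0709-0.3337i)·(+0.0205+0.0056i)  (-0.4977+0.0812i)·(+0.0019+0.0007i)
Y_4^-2(R⁻¹ n̂) = +0.122542-0.301008i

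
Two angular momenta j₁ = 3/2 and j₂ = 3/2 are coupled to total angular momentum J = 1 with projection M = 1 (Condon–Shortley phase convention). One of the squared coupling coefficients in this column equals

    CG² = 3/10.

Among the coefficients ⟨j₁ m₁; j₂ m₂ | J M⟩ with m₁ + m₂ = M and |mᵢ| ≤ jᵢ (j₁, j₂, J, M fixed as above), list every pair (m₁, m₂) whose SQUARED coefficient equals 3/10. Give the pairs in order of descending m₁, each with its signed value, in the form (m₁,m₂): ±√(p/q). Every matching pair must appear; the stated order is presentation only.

(3/2,-1/2): +√(3/10); (-1/2,3/2): +√(3/10)

Admissible pairs with m₁+m₂ = M = 1: (-1/2,3/2), (1/2,1/2), (3/2,-1/2)
  (m₁,m₂)=(3/2,-1/2): CG² = 3/10, CG = +√(3/10)   ← matches the target
  (m₁,m₂)=(1/2,1/2): CG² = 2/5, CG = −√(2/5)
  (m₁,m₂)=(-1/2,3/2): CG² = 3/10, CG = +√(3/10)   ← matches the target
Pairs with CG² = 3/10: (3/2,-1/2): +√(3/10); (-1/2,3/2): +√(3/10)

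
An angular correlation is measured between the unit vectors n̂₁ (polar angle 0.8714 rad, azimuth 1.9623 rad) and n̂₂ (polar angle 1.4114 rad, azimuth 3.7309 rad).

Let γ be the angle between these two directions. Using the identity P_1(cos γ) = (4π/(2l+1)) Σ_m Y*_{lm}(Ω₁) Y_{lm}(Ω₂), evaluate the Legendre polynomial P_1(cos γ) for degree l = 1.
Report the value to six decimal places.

Addition theorem: P_1(cos γ) = (4π/3) Σ_m Y*_{lm}(Ω₁) Y_{lm}(Ω₂), m = −1…1:
  m=-1: (-0.100883+0.244379i) × (-0.283577+0.189586i) = -0.017723-0.088426i  (running Σ = -0.017723-0.088426i)
  m=0: (+0.314541-0.000000i) × (+0.077552+0.000000i) = +0.024393+0.000000i  (running Σ = +0.006671-0.088426i)
  m=1: (+0.100883+0.244379i) × (+0.283577+0.189586i) = -0.017723+0.088426i  (running Σ = -0.011052+0.000000i)
Total Σ_m = -0.011052+0.000000i. Multiply by 4.188790: -0.046296+0.000000i. P_1(cos γ) = -0.046296

-0.046296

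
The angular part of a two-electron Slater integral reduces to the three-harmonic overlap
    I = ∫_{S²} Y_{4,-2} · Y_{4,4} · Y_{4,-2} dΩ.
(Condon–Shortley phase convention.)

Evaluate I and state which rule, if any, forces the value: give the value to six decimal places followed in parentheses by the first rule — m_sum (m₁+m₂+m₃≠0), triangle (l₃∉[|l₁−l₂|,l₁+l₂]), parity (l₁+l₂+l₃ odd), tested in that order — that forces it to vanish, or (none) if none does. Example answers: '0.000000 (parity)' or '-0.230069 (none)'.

m-sum 0 ✓  L=12 even ✓  0≤4≤8 ✓
Π(2lᵢ+1) = 9×9×9 = 729
triangle coeff Δ(4,4,4) = 1/450450
Σ_t [0,4]: t=0:+1/13824 t=1:−1/216 t=2:+1/64 t=3:−1/216 t=4:+1/13824 = 5/768
(3j)²=18/1001 [(4 4 4; 0 0 0)], sign=+1
Σ_t [4,4]: t=4:+1/2304 = 1/2304
(3j)²=5/143 [(4 4 4; -2 4 -2)], sign=+1
⇒ 4πI² = 65610/143143
I = (+1)√(65610/143143/(4π)) = 0.19098314
No selection rule forces the value: the integral is nonzero (none).

0.190983 (none)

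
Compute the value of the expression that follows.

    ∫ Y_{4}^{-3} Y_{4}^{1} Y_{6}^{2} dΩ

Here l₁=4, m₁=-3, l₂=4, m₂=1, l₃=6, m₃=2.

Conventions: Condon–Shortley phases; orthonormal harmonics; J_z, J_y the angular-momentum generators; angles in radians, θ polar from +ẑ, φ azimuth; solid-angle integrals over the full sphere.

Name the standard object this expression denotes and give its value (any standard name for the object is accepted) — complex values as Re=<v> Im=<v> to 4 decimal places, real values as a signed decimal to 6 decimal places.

This is a Gaunt coefficient — the integral of a triple product of spherical harmonics over the sphere.
m-sum 0 ✓  L=14 even ✓  0≤6≤8 ✓
Π(2lᵢ+1) = 9×9×13 = 1053
triangle coeff Δ(4,4,6) = 1/1261260
Σ_t [0,2]: t=0:+1/4608 t=1:−1/1296 t=2:+1/4608 = -7/20736
(3j)²=20/1287 [(4 4 6; 0 0 0)], sign=-1
Σ_t [1,2]: t=1:−1/34560 t=2:+1/8640 = 1/11520
(3j)²=3/143 [(4 4 6; -3 1 2)], sign=+1
⇒ 4πI² = 540/1573
I = (-1)√(540/1573/(4π)) = -0.16528277

Gaunt coefficient, -0.165283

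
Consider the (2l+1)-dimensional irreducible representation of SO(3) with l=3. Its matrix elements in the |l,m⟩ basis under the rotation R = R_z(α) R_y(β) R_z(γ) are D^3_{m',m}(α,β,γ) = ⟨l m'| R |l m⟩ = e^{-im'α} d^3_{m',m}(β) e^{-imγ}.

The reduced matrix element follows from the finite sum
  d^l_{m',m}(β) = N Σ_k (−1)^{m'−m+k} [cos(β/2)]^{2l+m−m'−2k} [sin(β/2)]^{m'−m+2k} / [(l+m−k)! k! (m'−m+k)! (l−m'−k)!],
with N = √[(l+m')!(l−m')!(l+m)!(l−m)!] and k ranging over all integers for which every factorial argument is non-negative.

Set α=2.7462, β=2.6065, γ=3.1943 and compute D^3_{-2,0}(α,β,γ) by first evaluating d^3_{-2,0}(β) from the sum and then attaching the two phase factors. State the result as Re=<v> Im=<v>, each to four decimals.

Re=-0.2154 Im=0.2177

First d^3_{-2,0}(β=2.6065), then the phase factors e^{-i(-2)α} and e^{-i(0)γ}:
c=cos(2.606500/2)=0.264366, s=sin(2.606500/2)=0.964422; N=√[1·120·6·6]=65.726707
The bounds max(0,m−m')=2 and min(l+m,l−m')=3 give 2 terms
  k=2: (−1)^0·65.7267/(12)·0.2644^4·0.9644^2 = +0.024884
  k=3: (−1)^1·65.7267/(12)·0.2644^2·0.9644^4 = -0.331162
d^3_{-2,0}(2.6065) = +0.024884 -0.331162 = -0.306278
Attach z-rotation phases: D = e^{-i(-2)(2.7462)}·(-0.306278)·e^{-i(0)(3.1943)} = -0.215402+0.217735i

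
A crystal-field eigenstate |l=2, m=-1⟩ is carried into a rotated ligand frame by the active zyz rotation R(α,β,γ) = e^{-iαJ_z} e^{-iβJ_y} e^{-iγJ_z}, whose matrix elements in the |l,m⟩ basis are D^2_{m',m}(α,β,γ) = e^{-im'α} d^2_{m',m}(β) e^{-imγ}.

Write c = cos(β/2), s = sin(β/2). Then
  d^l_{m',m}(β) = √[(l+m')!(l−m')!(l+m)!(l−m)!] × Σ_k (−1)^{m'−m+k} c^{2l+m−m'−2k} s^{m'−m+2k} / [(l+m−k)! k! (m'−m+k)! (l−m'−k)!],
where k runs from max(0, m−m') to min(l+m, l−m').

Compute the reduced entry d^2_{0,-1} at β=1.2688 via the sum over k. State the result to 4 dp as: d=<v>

d=-0.3478

d^2_{0,-1}(β=1.2688) via the finite sum:
c=cos(1.268800/2)=0.805427, s=sin(1.268800/2)=0.592694; N=√[2·2·1·6]=4.898979
Admissible k: 0..1 (factorial args all ≥0)
  k=0: (−1)^1·4.8990/(2)·0.8054^3·0.5927^1 = -0.758553
  k=1: (−1)^2·4.8990/(2)·0.8054^1·0.5927^3 = +0.410766
d^2_{0,-1}(1.2688) = -0.758553 +0.410766 = -0.347787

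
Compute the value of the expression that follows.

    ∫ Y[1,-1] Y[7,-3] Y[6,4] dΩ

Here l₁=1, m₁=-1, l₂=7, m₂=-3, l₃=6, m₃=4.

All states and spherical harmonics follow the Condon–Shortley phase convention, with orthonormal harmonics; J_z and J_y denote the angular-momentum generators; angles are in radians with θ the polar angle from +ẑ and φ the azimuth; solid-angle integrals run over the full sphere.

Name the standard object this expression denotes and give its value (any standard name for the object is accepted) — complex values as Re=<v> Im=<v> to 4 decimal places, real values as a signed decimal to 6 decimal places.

This is a Gaunt coefficient — the integral of a triple product of spherical harmonics over the sphere.
m-sum 0 ✓  L=14 even ✓  6≤6≤8 ✓
Π(2lᵢ+1) = 3×15×13 = 585
triangle coeff Δ(1,7,6) = 1/1365
Σ_t [1,1]: t=1:−1/518400 = -1/518400
(3j)²=7/195 [(1 7 6; 0 0 0)], sign=-1
Σ_t [2,2]: t=2:+1/14515200 = 1/14515200
(3j)²=2/455 [(1 7 6; -1 -3 4)], sign=+1
⇒ 4πI² = 6/65
I = (-1)√(6/65/(4π)) = -0.08570655

Gaunt coefficient, -0.085707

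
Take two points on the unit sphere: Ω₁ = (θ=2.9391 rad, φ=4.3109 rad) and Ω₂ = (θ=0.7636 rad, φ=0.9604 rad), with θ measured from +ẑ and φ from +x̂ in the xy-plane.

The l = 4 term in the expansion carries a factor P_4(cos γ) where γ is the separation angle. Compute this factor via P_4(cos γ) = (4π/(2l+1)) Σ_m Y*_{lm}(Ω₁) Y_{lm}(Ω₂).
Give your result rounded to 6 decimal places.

-0.077782

Term-by-term m-sum for l=4 (normalisation 4π/9 = 1.396263):
  m=-4: (-0.00003 - 0.00072j) × (-0.07740 + 0.06520j) = 0.00005 + 0.00005j  (running Σ = 0.00005 + 0.00005j)
  m=-3: (-0.00931 - 0.00357j) × (-0.28892 - 0.07698j) = 0.00242 + 0.00175j  (running Σ = 0.00246 + 0.00180j)
  m=-2: (-0.05372 + 0.05565j) × (-0.14550 - 0.39861j) = 0.03000 + 0.01332j  (running Σ = 0.03246 + 0.01512j)
  m=-1: (0.13537 + 0.31886j) × (0.08839 - 0.12636j) = 0.05226 + 0.01108j  (running Σ = 0.08472 + 0.02620j)
  m=0: (0.68120 + 0.00000j) × (-0.33052 + 0.00000j) = -0.22515 + 0.00000j  (running Σ = -0.14043 + 0.02620j)
  m=1: (-0.13537 + 0.31886j) × (-0.08839 - 0.12636j) = 0.05226 - 0.01108j  (running Σ = -0.08817 + 0.01512j)
  m=2: (-0.05372 - 0.05565j) × (-0.14550 + 0.39861j) = 0.03000 - 0.01332j  (running Σ = -0.05817 + 0.00180j)
  m=3: (0.00931 - 0.00357j) × (0.28892 - 0.07698j) = 0.00242 - 0.00175j  (running Σ = -0.05576 + 0.00005j)
  m=4: (-0.00003 + 0.00072j) × (-0.07740 - 0.06520j) = 0.00005 - 0.00005j  (running Σ = -0.05571 + 0.00000j)
Total Σ_m = -0.05571 + 0.00000j. Multiply by 1.396263: -0.07778 + 0.00000j. P_4(cos γ) = -0.077782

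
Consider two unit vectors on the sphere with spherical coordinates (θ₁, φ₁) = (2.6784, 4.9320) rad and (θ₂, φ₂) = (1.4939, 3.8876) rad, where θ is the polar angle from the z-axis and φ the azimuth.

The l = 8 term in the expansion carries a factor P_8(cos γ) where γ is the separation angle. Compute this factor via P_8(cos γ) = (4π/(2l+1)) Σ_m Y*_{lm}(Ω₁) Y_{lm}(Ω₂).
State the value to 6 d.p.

Term-by-term m-sum for l=8 (normalisation 4π/17 = 0.739198):
  m=-8: Y*=(-0.000151, 0.000805)  Y=(0.478582, 0.156013)  product (-0.000198, 0.000361)
  m=-7: Y*=(0.006553, -0.000220)  Y=(-0.075688, -0.135419)  product (-0.000526, -0.000871)
  m=-6: Y*=(-0.008254, -0.031910)  Y=(0.078922, -0.327687)  product (-0.011108, 0.000186)
  m=-5: Y*=(-0.103864, 0.053118)  Y=(-0.149059, 0.099468)  product (0.010198, -0.018249)
  m=-4: Y*=(0.187867, 0.226537)  Y=(-0.280257, -0.044527)  product (-0.042564, -0.071854)
  m=-3: Y*=(0.306093, -0.395348)  Y=(0.117207, 0.148787)  product (0.094699, -0.000795)
  m=-2: Y*=(-0.415229, -0.195087)  Y=(-0.020445, 0.258982)  product (0.059014, -0.103548)
  m=-1: Y*=(0.010092, -0.045213)  Y=(0.142096, -0.131321)  product (-0.004503, -0.007750)
  m=+0: Y*=(-0.474221, -0.000000)  Y=(0.252641, 0.000000)  product (-0.119807, -0.000000)
  m=+1: Y*=(-0.010092, -0.045213)  Y=(-0.142096, -0.131321)  product (-0.004503, 0.007750)
  m=+2: Y*=(-0.415229, 0.195087)  Y=(-0.020445, -0.258982)  product (0.059014, 0.103548)
  m=+3: Y*=(-0.306093, -0.395348)  Y=(-0.117207, 0.148787)  product (0.094699, 0.000795)
  m=+4: Y*=(0.187867, -0.226537)  Y=(-0.280257, 0.044527)  product (-0.042564, 0.071854)
  m=+5: Y*=(0.103864, 0.053118)  Y=(0.149059, 0.099468)  product (0.010198, 0.018249)
  m=+6: Y*=(-0.008254, 0.031910)  Y=(0.078922, 0.327687)  product (-0.011108, -0.000186)
  m=+7: Y*=(-0.006553, -0.000220)  Y=(0.075688, -0.135419)  product (-0.000526, 0.000871)
  m=+8: Y*=(-0.000151, -0.000805)  Y=(0.478582, -0.156013)  product (-0.000198, -0.000361)
Total Σ_m = (0.090216, 0.000000). Multiply by 0.739198: (0.066688, 0.000000). P_8(cos γ) = 0.066688

0.066688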